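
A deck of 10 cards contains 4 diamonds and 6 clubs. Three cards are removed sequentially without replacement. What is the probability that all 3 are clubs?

P(every draw is a club) = 6/10 × 5/9 × 4/8 = 120/720 = 1/6.

1/6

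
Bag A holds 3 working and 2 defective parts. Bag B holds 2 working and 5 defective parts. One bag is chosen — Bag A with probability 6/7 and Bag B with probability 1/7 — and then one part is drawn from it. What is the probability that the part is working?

136/245

From Bag A: P(working) = 3/5.
From Bag B: P(working) = 2/7.
Total probability = (6/7)(3/5) + (1/7)(2/7) = 136/245.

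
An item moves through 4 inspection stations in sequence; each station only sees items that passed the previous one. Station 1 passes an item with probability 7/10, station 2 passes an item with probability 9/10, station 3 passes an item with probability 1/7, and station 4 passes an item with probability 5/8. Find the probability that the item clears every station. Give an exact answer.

9/160

The events are sequential, so multiply the conditional probabilities:
P = 7/10 × 9/10 × 1/7 × 5/8 = 315/5600 = 9/160.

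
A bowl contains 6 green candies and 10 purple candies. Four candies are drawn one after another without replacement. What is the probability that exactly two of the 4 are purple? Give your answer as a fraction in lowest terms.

One ordering (purple drawn first) has probability 10/16 × 9/15 × 6/14 × 5/13 = 2700/43680 = 45/728.
There are C(4,2) = 6 such orderings, each equally likely, so P = 6 × 45/728 = 135/364.

135/364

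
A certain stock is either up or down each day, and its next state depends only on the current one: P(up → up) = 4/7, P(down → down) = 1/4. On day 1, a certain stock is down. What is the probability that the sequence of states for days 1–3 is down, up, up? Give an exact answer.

Day 1 is given. For each transition, use the conditional probability from the current state:
P(up | down) = 3/4; P(up | up) = 4/7.
P = 3/4 × 4/7 = 12/28 = 3/7.

3/7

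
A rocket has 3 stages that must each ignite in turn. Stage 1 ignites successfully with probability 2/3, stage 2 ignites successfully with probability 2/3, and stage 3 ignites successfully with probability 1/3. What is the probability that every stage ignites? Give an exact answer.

Multiplying along the chain,
P = 2/3 × 2/3 × 1/3 = 4/27.

4/27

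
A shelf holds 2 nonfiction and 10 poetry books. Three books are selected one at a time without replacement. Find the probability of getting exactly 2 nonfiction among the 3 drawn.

1/22

One ordering (nonfiction drawn first) has probability 2/12 × 1/11 × 10/10 = 20/1320 = 1/66.
There are C(3,2) = 3 such orderings, each equally likely, so P = 3 × 1/66 = 1/22.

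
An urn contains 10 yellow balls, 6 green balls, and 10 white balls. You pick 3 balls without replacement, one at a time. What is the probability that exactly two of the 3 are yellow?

18/65

One ordering (yellow drawn first) has probability 10/26 × 9/25 × 16/24 = 1440/15600 = 6/65.
There are C(3,2) = 3 such orderings, each equally likely, so P = 3 × 6/65 = 18/65.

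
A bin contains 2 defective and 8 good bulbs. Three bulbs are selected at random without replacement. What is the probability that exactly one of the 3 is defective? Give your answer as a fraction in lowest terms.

One ordering (defective drawn first) has probability 2/10 × 8/9 × 7/8 = 112/720 = 7/45.
There are C(3,1) = 3 such orderings, each equally likely, so P = 3 × 7/45 = 7/15.

7/15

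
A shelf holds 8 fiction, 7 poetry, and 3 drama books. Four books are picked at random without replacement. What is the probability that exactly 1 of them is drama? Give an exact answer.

91/204

One ordering (drama drawn first) has probability 3/18 × 15/17 × 14/16 × 13/15 = 8190/73440 = 91/816.
There are C(4,1) = 4 such orderings, each equally likely, so P = 4 × 91/816 = 91/204.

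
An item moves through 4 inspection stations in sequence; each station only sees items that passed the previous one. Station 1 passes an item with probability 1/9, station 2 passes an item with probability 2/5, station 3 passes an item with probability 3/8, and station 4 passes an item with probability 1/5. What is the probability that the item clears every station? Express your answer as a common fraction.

Multiplying along the chain,
P = 1/9 × 2/5 × 3/8 × 1/5 = 6/1800 = 1/300.

1/300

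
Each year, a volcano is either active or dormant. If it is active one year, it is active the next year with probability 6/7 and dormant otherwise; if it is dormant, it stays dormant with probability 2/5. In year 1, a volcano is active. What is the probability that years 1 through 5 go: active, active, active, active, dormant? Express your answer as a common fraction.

Year 1 is given. For each transition, use the conditional probability from the current state:
P(active | active) = 6/7; P(active | active) = 6/7; P(active | active) = 6/7; P(dormant | active) = 1/7.
P = 6/7 × 6/7 × 6/7 × 1/7 = 216/2401.

216/2401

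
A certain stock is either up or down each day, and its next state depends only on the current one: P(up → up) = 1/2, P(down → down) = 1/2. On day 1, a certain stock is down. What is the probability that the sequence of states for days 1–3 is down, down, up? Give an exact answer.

Day 1 is given. For each transition, use the conditional probability from the current state:
P(down | down) = 1/2; P(up | down) = 1/2.
P = 1/2 × 1/2 = 1/4.

1/4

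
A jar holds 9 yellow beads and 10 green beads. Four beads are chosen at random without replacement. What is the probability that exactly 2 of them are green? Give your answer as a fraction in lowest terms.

One ordering (green drawn first) has probability 10/19 × 9/18 × 9/17 × 8/16 = 6480/93024 = 45/646.
There are C(4,2) = 6 such orderings, each equally likely, so P = 6 × 45/646 = 135/323.

135/323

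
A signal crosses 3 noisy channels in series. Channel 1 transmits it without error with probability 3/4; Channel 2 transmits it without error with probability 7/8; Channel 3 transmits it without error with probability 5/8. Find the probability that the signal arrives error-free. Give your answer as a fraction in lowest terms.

The events are sequential, so multiply the conditional probabilities:
P = 3/4 × 7/8 × 5/8 = 105/256.

105/256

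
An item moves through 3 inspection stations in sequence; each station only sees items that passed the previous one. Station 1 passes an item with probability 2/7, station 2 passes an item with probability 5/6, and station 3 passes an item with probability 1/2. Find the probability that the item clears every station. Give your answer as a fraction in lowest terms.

The events are sequential, so multiply the conditional probabilities:
P = 2/7 × 5/6 × 1/2 = 10/84 = 5/42.

5/42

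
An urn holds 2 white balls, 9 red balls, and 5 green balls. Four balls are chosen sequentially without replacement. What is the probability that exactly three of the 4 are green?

One ordering (green drawn first) has probability 5/16 × 4/15 × 3/14 × 11/13 = 660/43680 = 11/728.
There are C(4,3) = 4 such orderings, each equally likely, so P = 4 × 11/728 = 11/182.

11/182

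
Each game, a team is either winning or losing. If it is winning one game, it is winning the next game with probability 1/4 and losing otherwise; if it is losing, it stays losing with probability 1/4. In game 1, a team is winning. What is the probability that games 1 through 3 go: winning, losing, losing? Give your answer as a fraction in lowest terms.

Game 1 is given. For each transition, use the conditional probability from the current state:
P(losing | winning) = 3/4; P(losing | losing) = 1/4.
P = 3/4 × 1/4 = 3/16.

3/16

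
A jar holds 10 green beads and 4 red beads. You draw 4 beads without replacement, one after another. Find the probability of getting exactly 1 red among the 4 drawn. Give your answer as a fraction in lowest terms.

480/1001

One ordering (red drawn first) has probability 4/14 × 10/13 × 9/12 × 8/11 = 2880/24024 = 120/1001.
There are C(4,1) = 4 such orderings, each equally likely, so P = 4 × 120/1001 = 480/1001.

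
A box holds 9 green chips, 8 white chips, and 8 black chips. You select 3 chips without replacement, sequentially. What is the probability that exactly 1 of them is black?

One ordering (black drawn first) has probability 8/25 × 17/24 × 16/23 = 2176/13800 = 272/1725.
There are C(3,1) = 3 such orderings, each equally likely, so P = 3 × 272/1725 = 272/575.

272/575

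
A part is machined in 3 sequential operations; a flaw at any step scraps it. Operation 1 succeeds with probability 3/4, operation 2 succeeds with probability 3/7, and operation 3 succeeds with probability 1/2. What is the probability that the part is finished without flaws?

9/56

Each stage is reached only if all earlier stages succeed, so
P = 3/4 × 3/7 × 1/2 = 9/56.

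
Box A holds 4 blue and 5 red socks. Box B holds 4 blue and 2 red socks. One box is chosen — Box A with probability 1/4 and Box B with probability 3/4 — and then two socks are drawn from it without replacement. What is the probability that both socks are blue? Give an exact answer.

41/120

From Box A: P(both blue) = (4/9)(3/8) = 1/6.
From Box B: P(both blue) = (4/6)(3/5) = 2/5.
Total probability = (1/4)(1/6) + (3/4)(2/5) = 41/120.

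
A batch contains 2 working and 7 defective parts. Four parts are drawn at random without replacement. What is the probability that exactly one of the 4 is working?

5/9

One ordering (working drawn first) has probability 2/9 × 7/8 × 6/7 × 5/6 = 420/3024 = 5/36.
There are C(4,1) = 4 such orderings, each equally likely, so P = 4 × 5/36 = 5/9.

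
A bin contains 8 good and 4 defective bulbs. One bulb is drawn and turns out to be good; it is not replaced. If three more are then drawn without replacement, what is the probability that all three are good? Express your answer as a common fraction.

With the first bulb removed, 7 good remain out of 11.
P = 7/11 × 6/10 × 5/9 = 210/990 = 7/33.

7/33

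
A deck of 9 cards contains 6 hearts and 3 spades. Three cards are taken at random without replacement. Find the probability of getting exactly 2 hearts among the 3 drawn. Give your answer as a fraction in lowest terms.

15/28

One ordering (hearts drawn first) has probability 6/9 × 5/8 × 3/7 = 90/504 = 5/28.
There are C(3,2) = 3 such orderings, each equally likely, so P = 3 × 5/28 = 15/28.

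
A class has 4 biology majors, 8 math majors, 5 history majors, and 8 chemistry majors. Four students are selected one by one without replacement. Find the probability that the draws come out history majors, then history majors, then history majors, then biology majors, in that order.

Each draw changes the counts, so multiply the conditional probabilities along the sequence:
P = 5/25 × 4/24 × 3/23 × 4/22 = 240/303600 = 1/1265.

1/1265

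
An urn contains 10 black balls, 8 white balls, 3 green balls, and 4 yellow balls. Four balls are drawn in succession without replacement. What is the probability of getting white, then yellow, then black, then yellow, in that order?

Multiply the probability of each draw given the previous ones:
P = 8/25 × 4/24 × 10/23 × 3/22 = 960/303600 = 4/1265.

4/1265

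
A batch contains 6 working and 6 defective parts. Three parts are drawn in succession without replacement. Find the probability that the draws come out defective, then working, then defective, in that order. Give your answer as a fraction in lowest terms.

Chain rule:
P = 6/12 × 6/11 × 5/10 = 180/1320 = 3/22.

3/22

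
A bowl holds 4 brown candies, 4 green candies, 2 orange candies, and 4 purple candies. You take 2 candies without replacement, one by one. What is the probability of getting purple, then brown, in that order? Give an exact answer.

8/91

Multiply the probability of each draw given the previous ones:
P = 4/14 × 4/13 = 16/182 = 8/91.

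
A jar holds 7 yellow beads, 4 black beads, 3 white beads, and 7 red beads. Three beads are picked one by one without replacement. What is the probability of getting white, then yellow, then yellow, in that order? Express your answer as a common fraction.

3/190

Multiply the probability of each draw given the previous ones:
P = 3/21 × 7/20 × 6/19 = 126/7980 = 3/190.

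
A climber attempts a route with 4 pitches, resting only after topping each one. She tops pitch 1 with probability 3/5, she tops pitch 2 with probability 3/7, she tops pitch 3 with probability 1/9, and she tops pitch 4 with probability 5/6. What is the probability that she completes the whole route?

1/42

The events are sequential, so multiply the conditional probabilities:
P = 3/5 × 3/7 × 1/9 × 5/6 = 45/1890 = 1/42.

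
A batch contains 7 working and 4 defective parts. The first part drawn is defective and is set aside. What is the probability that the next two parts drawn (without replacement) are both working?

After the first draw, 7 of the remaining 10 parts are working.
P = 7/10 × 6/9 = 42/90 = 7/15.

7/15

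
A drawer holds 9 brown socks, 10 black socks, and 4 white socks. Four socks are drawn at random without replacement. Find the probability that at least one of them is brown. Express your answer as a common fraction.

102/115

P(no brown) = 14/23 × 13/22 × 12/21 × 11/20 = 24024/212520 = 13/115.
P(at least one) = 1 − 13/115 = 102/115.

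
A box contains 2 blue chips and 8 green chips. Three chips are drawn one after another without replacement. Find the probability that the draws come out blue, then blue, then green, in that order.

Multiply the probability of each draw given the previous ones:
P = 2/10 × 1/9 × 8/8 = 16/720 = 1/45.

1/45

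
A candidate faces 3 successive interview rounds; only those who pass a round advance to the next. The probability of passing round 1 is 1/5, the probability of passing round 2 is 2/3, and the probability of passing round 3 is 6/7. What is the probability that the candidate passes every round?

Multiplying along the chain,
P = 1/5 × 2/3 × 6/7 = 12/105 = 4/35.

4/35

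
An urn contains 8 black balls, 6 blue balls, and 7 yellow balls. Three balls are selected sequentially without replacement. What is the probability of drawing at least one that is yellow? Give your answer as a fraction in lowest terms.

P(no yellow) = 14/21 × 13/20 × 12/19 = 2184/7980 = 26/95.
P(at least one) = 1 − 26/95 = 69/95.

69/95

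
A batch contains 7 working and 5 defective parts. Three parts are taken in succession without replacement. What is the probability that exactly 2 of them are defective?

7/22

One ordering (defective drawn first) has probability 5/12 × 4/11 × 7/10 = 140/1320 = 7/66.
There are C(3,2) = 3 such orderings, each equally likely, so P = 3 × 7/66 = 7/22.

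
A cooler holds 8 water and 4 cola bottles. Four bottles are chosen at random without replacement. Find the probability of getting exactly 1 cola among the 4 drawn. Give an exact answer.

One ordering (cola drawn first) has probability 4/12 × 8/11 × 7/10 × 6/9 = 1344/11880 = 56/495.
There are C(4,1) = 4 such orderings, each equally likely, so P = 4 × 56/495 = 224/495.

224/495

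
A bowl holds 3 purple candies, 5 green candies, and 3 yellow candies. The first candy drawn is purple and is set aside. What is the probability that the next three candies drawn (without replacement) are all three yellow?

1/120

After the first draw, 3 of the remaining 10 candies are yellow.
P = 3/10 × 2/9 × 1/8 = 6/720 = 1/120.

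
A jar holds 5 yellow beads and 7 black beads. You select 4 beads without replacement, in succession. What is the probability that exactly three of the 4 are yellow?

14/99

One ordering (yellow drawn first) has probability 5/12 × 4/11 × 3/10 × 7/9 = 420/11880 = 7/198.
There are C(4,3) = 4 such orderings, each equally likely, so P = 4 × 7/198 = 14/99.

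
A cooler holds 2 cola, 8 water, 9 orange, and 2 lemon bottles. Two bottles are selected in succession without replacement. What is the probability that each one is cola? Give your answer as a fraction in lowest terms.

P(every draw is cola) = 2/21 × 1/20 = 2/420 = 1/210.

1/210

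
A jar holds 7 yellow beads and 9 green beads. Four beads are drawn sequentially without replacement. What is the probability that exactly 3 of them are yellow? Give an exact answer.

9/52

One ordering (yellow drawn first) has probability 7/16 × 6/15 × 5/14 × 9/13 = 1890/43680 = 9/208.
There are C(4,3) = 4 such orderings, each equally likely, so P = 4 × 9/208 = 9/52.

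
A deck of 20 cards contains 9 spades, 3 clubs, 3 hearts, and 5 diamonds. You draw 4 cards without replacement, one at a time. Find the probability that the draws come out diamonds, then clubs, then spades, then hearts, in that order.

9/2584

Chain rule:
P = 5/20 × 3/19 × 9/18 × 3/17 = 405/116280 = 9/2584.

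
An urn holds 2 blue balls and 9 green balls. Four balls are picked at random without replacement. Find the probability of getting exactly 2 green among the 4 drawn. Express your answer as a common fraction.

One ordering (green drawn first) has probability 9/11 × 8/10 × 2/9 × 1/8 = 144/7920 = 1/55.
There are C(4,2) = 6 such orderings, each equally likely, so P = 6 × 1/55 = 6/55.

6/55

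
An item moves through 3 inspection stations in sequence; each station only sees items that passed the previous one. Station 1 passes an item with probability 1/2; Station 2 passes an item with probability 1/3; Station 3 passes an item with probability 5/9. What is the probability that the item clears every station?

5/54

Each stage is reached only if all earlier stages succeed, so
P = 1/2 × 1/3 × 5/9 = 5/54.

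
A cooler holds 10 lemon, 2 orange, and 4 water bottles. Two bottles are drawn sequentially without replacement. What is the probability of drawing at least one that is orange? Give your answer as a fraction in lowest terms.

29/120

P(no orange) = 14/16 × 13/15 = 182/240 = 91/120.
P(at least one) = 1 − 91/120 = 29/120.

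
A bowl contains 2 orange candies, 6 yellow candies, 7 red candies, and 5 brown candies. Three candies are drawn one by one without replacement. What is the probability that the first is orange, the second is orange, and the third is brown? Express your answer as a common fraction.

Each draw changes the counts, so multiply the conditional probabilities along the sequence:
P = 2/20 × 1/19 × 5/18 = 10/6840 = 1/684.

1/684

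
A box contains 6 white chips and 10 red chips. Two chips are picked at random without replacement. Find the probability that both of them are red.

3/8

P(every draw is red) = 10/16 × 9/15 = 90/240 = 3/8.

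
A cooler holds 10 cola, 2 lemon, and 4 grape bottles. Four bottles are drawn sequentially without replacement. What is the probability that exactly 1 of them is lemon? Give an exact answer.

One ordering (lemon drawn first) has probability 2/16 × 14/15 × 13/14 × 12/13 = 4368/43680 = 1/10.
There are C(4,1) = 4 such orderings, each equally likely, so P = 4 × 1/10 = 2/5.

2/5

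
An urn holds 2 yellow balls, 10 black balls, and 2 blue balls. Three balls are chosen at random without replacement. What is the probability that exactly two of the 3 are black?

45/91

One ordering (black drawn first) has probability 10/14 × 9/13 × 4/12 = 360/2184 = 15/91.
There are C(3,2) = 3 such orderings, each equally likely, so P = 3 × 15/91 = 45/91.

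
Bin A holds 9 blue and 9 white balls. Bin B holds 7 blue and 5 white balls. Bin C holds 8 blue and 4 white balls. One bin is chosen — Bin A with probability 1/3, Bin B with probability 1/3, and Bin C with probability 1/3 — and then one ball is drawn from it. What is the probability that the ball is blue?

7/12

From Bin A: P(blue) = 9/18.
From Bin B: P(blue) = 7/12.
From Bin C: P(blue) = 8/12.
Total probability = (1/3)(9/18) + (1/3)(7/12) + (1/3)(8/12) = 7/12.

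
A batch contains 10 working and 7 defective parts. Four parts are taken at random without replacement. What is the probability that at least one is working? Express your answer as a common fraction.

67/68

P(no working) = 7/17 × 6/16 × 5/15 × 4/14 = 840/57120 = 1/68.
P(at least one) = 1 − 1/68 = 67/68.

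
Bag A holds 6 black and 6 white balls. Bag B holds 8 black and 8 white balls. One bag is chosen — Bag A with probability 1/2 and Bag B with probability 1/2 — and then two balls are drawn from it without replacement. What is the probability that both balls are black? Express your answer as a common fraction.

38/165

From Bag A: P(both black) = (6/12)(5/11) = 5/22.
From Bag B: P(both black) = (8/16)(7/15) = 7/30.
Total probability = (1/2)(5/22) + (1/2)(7/30) = 38/165.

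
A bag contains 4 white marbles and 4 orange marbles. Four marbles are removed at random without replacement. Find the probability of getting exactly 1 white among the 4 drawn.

8/35

One ordering (white drawn first) has probability 4/8 × 4/7 × 3/6 × 2/5 = 96/1680 = 2/35.
There are C(4,1) = 4 such orderings, each equally likely, so P = 4 × 2/35 = 8/35.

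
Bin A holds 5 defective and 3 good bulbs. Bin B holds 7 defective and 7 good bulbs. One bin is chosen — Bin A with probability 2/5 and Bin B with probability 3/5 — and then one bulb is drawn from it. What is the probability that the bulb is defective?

From Bin A: P(defective) = 5/8.
From Bin B: P(defective) = 7/14.
Total probability = (2/5)(5/8) + (3/5)(7/14) = 11/20.

11/20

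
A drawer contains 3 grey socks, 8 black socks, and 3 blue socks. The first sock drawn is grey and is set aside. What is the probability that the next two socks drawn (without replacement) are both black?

14/39

With the first sock removed, 8 black remain out of 13.
P = 8/13 × 7/12 = 56/156 = 14/39.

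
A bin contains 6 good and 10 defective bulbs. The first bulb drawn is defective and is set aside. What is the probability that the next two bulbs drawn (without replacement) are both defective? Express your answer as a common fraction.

12/35

With the first bulb removed, 9 defective remain out of 15.
P = 9/15 × 8/14 = 72/210 = 12/35.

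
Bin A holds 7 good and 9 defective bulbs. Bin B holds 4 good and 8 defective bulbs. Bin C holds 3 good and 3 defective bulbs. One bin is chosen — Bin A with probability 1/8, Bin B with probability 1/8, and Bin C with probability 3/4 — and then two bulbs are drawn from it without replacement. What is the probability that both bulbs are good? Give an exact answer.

From Bin A: P(both good) = (7/16)(6/15) = 7/40.
From Bin B: P(both good) = (4/12)(3/11) = 1/11.
From Bin C: P(both good) = (3/6)(2/5) = 1/5.
Total probability = (1/8)(7/40) + (1/8)(1/11) + (3/4)(1/5) = 129/704.

129/704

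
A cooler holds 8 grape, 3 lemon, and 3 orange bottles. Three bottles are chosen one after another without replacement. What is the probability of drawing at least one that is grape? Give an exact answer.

86/91

P(no grape) = 6/14 × 5/13 × 4/12 = 120/2184 = 5/91.
P(at least one) = 1 − 5/91 = 86/91.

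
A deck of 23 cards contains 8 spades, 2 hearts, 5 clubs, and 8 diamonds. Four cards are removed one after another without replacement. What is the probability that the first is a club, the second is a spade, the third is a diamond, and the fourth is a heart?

16/5313

Chain rule:
P = 5/23 × 8/22 × 8/21 × 2/20 = 640/212520 = 16/5313.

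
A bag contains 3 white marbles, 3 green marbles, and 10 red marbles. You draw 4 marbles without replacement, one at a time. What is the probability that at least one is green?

17/28

P(no green) = 13/16 × 12/15 × 11/14 × 10/13 = 17160/43680 = 11/28.
P(at least one) = 1 − 11/28 = 17/28.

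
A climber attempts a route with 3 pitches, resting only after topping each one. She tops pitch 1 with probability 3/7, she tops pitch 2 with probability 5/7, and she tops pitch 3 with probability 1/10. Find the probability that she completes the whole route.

The events are sequential, so multiply the conditional probabilities:
P = 3/7 × 5/7 × 1/10 = 15/490 = 3/98.

3/98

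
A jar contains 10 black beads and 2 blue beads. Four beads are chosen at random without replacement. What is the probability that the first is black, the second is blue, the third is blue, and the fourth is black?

1/66

Each draw changes the counts, so multiply the conditional probabilities along the sequence:
P = 10/12 × 2/11 × 1/10 × 9/9 = 180/11880 = 1/66.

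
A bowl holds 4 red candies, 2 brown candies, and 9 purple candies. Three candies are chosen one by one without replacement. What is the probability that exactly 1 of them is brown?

One ordering (brown drawn first) has probability 2/15 × 13/14 × 12/13 = 312/2730 = 4/35.
There are C(3,1) = 3 such orderings, each equally likely, so P = 3 × 4/35 = 12/35.

12/35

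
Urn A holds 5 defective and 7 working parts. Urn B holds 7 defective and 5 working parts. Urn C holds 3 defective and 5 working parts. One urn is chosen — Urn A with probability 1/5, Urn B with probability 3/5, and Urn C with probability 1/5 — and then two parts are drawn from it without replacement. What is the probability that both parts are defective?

1121/4620

From Urn A: P(both defective) = (5/12)(4/11) = 5/33.
From Urn B: P(both defective) = (7/12)(6/11) = 7/22.
From Urn C: P(both defective) = (3/8)(2/7) = 3/28.
Total probability = (1/5)(5/33) + (3/5)(7/22) + (1/5)(3/28) = 1121/4620.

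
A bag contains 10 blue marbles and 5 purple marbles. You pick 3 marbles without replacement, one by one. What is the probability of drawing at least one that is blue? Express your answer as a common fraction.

P(no blue) = 5/15 × 4/14 × 3/13 = 60/2730 = 2/91.
P(at least one) = 1 − 2/91 = 89/91.

89/91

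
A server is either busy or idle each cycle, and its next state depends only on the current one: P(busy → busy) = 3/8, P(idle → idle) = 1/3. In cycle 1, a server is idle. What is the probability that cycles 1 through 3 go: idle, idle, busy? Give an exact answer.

Cycle 1 is given. For each transition, use the conditional probability from the current state:
P(idle | idle) = 1/3; P(busy | idle) = 2/3.
P = 1/3 × 2/3 = 2/9.

2/9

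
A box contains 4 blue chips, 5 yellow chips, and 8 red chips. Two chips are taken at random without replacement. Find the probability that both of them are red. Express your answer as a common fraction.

P = 8/17 × 7/16 = 56/272 = 7/34.

7/34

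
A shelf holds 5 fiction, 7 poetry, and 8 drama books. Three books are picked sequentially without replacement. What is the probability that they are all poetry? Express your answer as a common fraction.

P(all poetry) = 7/20 × 6/19 × 5/18 = 210/6840 = 7/228.

7/228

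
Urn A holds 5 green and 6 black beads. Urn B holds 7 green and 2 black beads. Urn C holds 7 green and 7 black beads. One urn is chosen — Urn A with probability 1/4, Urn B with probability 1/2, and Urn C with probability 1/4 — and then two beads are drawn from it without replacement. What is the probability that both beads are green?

1355/3432

From Urn A: P(both green) = (5/11)(4/10) = 2/11.
From Urn B: P(both green) = (7/9)(6/8) = 7/12.
From Urn C: P(both green) = (7/14)(6/13) = 3/13.
Total probability = (1/4)(2/11) + (1/2)(7/12) + (1/4)(3/13) = 1355/3432.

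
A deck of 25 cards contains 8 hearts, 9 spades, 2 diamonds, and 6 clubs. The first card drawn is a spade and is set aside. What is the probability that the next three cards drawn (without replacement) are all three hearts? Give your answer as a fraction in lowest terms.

7/253

With the first card removed, 8 hearts remain out of 24.
P = 8/24 × 7/23 × 6/22 = 336/12144 = 7/253.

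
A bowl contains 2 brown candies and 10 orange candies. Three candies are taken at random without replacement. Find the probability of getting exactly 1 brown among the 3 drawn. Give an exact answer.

One ordering (brown drawn first) has probability 2/12 × 10/11 × 9/10 = 180/1320 = 3/22.
There are C(3,1) = 3 such orderings, each equally likely, so P = 3 × 3/22 = 9/22.

9/22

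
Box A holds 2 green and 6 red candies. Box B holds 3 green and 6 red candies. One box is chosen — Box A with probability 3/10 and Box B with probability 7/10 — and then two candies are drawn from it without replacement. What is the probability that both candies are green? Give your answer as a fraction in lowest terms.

From Box A: P(both green) = (2/8)(1/7) = 1/28.
From Box B: P(both green) = (3/9)(2/8) = 1/12.
Total probability = (3/10)(1/28) + (7/10)(1/12) = 29/420.

29/420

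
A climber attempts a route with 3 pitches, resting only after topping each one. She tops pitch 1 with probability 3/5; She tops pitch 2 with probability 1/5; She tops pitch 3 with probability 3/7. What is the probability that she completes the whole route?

9/175

The events are sequential, so multiply the conditional probabilities:
P = 3/5 × 1/5 × 3/7 = 9/175.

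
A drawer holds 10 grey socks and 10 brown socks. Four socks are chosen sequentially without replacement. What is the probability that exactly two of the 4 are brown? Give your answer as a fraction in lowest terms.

One ordering (brown drawn first) has probability 10/20 × 9/19 × 10/18 × 9/17 = 8100/116280 = 45/646.
There are C(4,2) = 6 such orderings, each equally likely, so P = 6 × 45/646 = 135/323.

135/323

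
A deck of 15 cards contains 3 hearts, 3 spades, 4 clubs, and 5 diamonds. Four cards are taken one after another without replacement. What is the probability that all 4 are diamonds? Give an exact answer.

P = 5/15 × 4/14 × 3/13 × 2/12 = 120/32760 = 1/273.

1/273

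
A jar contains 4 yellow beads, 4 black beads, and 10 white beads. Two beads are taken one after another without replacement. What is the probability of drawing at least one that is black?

P(no black) = 14/18 × 13/17 = 182/306 = 91/153.
P(at least one) = 1 − 91/153 = 62/153.

62/153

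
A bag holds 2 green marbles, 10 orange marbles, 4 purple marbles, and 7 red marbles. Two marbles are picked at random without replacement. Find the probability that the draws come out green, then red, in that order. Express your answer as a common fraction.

7/253

Each draw changes the counts, so multiply the conditional probabilities along the sequence:
P = 2/23 × 7/22 = 14/506 = 7/253.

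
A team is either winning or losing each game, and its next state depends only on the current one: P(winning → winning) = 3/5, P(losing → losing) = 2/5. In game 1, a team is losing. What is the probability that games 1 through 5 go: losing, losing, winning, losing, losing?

24/625

Game 1 is given. For each transition, use the conditional probability from the current state:
P(losing | losing) = 2/5; P(winning | losing) = 3/5; P(losing | winning) = 2/5; P(losing | losing) = 2/5.
P = 2/5 × 3/5 × 2/5 × 2/5 = 24/625.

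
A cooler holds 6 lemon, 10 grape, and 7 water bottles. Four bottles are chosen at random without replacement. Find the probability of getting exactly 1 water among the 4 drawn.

112/253

One ordering (water drawn first) has probability 7/23 × 16/22 × 15/21 × 14/20 = 23520/212520 = 28/253.
There are C(4,1) = 4 such orderings, each equally likely, so P = 4 × 28/253 = 112/253.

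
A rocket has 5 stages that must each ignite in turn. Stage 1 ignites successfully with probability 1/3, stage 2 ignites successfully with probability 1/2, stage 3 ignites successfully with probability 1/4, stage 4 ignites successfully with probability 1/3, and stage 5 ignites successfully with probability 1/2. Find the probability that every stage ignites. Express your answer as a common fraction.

1/144

Multiplying along the chain,
P = 1/3 × 1/2 × 1/4 × 1/3 × 1/2 = 1/144.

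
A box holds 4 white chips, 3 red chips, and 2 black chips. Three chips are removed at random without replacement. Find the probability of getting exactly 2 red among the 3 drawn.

3/14

One ordering (red drawn first) has probability 3/9 × 2/8 × 6/7 = 36/504 = 1/14.
There are C(3,2) = 3 such orderings, each equally likely, so P = 3 × 1/14 = 3/14.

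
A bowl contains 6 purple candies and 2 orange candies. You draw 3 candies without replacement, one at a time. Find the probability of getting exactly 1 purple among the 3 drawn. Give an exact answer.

One ordering (purple drawn first) has probability 6/8 × 2/7 × 1/6 = 12/336 = 1/28.
There are C(3,1) = 3 such orderings, each equally likely, so P = 3 × 1/28 = 3/28.

3/28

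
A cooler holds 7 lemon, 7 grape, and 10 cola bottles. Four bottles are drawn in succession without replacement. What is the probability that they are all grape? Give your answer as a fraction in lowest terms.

5/1518

P(all grape) = 7/24 × 6/23 × 5/22 × 4/21 = 840/255024 = 5/1518.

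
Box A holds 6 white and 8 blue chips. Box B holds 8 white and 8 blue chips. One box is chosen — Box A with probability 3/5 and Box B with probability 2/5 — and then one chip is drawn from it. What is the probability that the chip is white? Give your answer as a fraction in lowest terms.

16/35

From Box A: P(white) = 6/14.
From Box B: P(white) = 8/16.
Total probability = (3/5)(6/14) + (2/5)(8/16) = 16/35.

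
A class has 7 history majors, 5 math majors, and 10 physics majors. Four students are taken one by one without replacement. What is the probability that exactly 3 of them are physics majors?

288/1463

One ordering (physics majors drawn first) has probability 10/22 × 9/21 × 8/20 × 12/19 = 8640/175560 = 72/1463.
There are C(4,3) = 4 such orderings, each equally likely, so P = 4 × 72/1463 = 288/1463.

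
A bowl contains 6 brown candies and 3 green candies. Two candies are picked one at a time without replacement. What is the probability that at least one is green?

7/12

P(no green) = 6/9 × 5/8 = 30/72 = 5/12.
P(at least one) = 1 − 5/12 = 7/12.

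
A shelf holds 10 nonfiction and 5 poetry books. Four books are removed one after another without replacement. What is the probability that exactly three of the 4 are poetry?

20/273

One ordering (poetry drawn first) has probability 5/15 × 4/14 × 3/13 × 10/12 = 600/32760 = 5/273.
There are C(4,3) = 4 such orderings, each equally likely, so P = 4 × 5/273 = 20/273.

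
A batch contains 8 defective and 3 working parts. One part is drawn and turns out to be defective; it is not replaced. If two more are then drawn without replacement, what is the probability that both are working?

1/15

After the first draw, 3 of the remaining 10 parts are working.
P = 3/10 × 2/9 = 6/90 = 1/15.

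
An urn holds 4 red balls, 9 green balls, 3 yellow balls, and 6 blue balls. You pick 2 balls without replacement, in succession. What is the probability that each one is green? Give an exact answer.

P(all green) = 9/22 × 8/21 = 72/462 = 12/77.

12/77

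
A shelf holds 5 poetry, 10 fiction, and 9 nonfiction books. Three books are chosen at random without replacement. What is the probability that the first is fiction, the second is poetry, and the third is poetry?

Multiply the probability of each draw given the previous ones:
P = 10/24 × 5/23 × 4/22 = 200/12144 = 25/1518.

25/1518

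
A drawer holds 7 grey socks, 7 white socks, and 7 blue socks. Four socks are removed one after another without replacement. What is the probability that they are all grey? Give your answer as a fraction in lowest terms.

1/171

P(every draw is grey) = 7/21 × 6/20 × 5/19 × 4/18 = 840/143640 = 1/171.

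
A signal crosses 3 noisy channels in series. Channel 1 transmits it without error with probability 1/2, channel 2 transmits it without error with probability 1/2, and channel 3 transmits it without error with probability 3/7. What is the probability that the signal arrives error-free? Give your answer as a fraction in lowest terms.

3/28

Multiplying along the chain,
P = 1/2 × 1/2 × 3/7 = 3/28.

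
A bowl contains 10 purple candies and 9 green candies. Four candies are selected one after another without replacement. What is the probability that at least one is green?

P(no green) = 10/19 × 9/18 × 8/17 × 7/16 = 5040/93024 = 35/646.
P(at least one) = 1 − 35/646 = 611/646.

611/646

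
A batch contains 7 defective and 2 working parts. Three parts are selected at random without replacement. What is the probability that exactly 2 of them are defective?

1/2

One ordering (defective drawn first) has probability 7/9 × 6/8 × 2/7 = 84/504 = 1/6.
There are C(3,2) = 3 such orderings, each equally likely, so P = 3 × 1/6 = 1/2.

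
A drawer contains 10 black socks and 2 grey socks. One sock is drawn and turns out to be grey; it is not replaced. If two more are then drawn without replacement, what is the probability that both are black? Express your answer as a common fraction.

After the first draw, 10 of the remaining 11 socks are black.
P = 10/11 × 9/10 = 90/110 = 9/11.

9/11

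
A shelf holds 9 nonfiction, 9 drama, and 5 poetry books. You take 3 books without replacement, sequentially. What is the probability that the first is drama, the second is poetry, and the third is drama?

Chain rule:
P = 9/23 × 5/22 × 8/21 = 360/10626 = 60/1771.

60/1771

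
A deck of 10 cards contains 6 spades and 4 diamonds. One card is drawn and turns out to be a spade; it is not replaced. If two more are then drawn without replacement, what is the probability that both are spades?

5/18

With the first card removed, 5 spades remain out of 9.
P = 5/9 × 4/8 = 20/72 = 5/18.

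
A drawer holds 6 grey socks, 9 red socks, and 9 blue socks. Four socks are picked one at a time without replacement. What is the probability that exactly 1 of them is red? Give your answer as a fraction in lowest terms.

195/506

One ordering (red drawn first) has probability 9/24 × 15/23 × 14/22 × 13/21 = 24570/255024 = 195/2024.
There are C(4,1) = 4 such orderings, each equally likely, so P = 4 × 195/2024 = 195/506.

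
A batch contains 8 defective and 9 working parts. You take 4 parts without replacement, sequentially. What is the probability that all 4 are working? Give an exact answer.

9/170

P(all working) = 9/17 × 8/16 × 7/15 × 6/14 = 3024/57120 = 9/170.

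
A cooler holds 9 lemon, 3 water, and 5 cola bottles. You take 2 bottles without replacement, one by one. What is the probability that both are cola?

P = 5/17 × 4/16 = 20/272 = 5/68.

5/68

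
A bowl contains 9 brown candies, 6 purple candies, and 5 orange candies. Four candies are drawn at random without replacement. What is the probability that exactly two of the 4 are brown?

One ordering (brown drawn first) has probability 9/20 × 8/19 × 11/18 × 10/17 = 7920/116280 = 22/323.
There are C(4,2) = 6 such orderings, each equally likely, so P = 6 × 22/323 = 132/323.

132/323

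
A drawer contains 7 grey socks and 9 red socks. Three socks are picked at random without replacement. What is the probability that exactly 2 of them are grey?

27/80

One ordering (grey drawn first) has probability 7/16 × 6/15 × 9/14 = 378/3360 = 9/80.
There are C(3,2) = 3 such orderings, each equally likely, so P = 3 × 9/80 = 27/80.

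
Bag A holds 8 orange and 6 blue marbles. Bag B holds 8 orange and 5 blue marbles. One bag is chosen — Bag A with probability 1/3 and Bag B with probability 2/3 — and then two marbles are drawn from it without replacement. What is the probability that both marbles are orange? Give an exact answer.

40/117

From Bag A: P(both orange) = (8/14)(7/13) = 4/13.
From Bag B: P(both orange) = (8/13)(7/12) = 14/39.
Total probability = (1/3)(4/13) + (2/3)(14/39) = 40/117.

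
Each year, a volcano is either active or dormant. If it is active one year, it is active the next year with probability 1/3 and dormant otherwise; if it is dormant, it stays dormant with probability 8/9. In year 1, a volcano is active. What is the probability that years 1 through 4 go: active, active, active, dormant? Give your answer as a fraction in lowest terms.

Year 1 is given. For each transition, use the conditional probability from the current state:
P(active | active) = 1/3; P(active | active) = 1/3; P(dormant | active) = 2/3.
P = 1/3 × 1/3 × 2/3 = 2/27.

2/27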